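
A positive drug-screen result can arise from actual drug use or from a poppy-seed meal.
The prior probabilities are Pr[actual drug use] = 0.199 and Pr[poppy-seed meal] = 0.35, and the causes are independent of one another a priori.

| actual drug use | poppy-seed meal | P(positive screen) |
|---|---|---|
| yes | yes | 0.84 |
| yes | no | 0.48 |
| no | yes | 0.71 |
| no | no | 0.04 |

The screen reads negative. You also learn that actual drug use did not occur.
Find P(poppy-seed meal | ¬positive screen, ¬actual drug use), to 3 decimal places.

P(poppy-seed meal | ¬positive screen, ¬actual drug use) ≈ 0.140

P(¬positive screen | ¬actual drug use) = 0.96·0.65 + 0.29·0.35 = 0.624000 + 0.101500 = 0.725500
The poppy-seed meal-present share is 0.29·0.35 = 0.101500.
So P(poppy-seed meal | ¬positive screen, ¬actual drug use) = 0.101500/0.725500 ≈ 0.140.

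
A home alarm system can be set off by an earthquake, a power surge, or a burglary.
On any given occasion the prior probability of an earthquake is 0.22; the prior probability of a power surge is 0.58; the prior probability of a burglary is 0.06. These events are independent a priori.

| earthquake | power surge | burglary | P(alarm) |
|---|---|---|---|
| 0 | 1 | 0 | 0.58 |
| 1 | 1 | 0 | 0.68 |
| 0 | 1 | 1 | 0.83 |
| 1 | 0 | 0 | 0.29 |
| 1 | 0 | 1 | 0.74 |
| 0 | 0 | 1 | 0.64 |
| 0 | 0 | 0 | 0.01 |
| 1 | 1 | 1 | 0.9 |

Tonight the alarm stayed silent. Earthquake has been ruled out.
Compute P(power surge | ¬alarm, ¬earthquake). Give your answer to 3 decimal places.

P(¬alarm | ¬earthquake) = 0.99·0.42·0.94 + 0.36·0.42·0.06 + 0.42·0.58·0.94 + 0.17·0.58·0.06 = 0.390852 + 0.009072 + 0.228984 + 0.005916 = 0.634824
Of this, 0.234900 comes from 0.228984 + 0.005916 (the power surge=true cases).
P(power surge | ¬alarm, ¬earthquake) = 0.234900 / 0.634824 ≈ 0.370

P(power surge | ¬alarm, ¬earthquake) ≈ 0.370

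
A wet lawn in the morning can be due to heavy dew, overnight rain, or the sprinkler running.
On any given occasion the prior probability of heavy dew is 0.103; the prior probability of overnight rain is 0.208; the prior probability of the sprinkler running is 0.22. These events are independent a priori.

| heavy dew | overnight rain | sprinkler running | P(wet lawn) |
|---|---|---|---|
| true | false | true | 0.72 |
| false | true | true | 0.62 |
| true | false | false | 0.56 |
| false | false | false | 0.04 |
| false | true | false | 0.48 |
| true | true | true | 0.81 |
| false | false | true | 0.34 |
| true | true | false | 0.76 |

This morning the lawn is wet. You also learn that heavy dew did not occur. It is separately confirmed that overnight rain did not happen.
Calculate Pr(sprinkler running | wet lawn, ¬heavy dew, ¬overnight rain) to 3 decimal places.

Pr(sprinkler running | wet lawn, ¬heavy dew, ¬overnight rain) ≈ 0.706

P(wet lawn | ¬heavy dew, ¬overnight rain) = 0.04*0.78 + 0.34*0.22 = 0.031200 + 0.074800 = 0.106000
Restricting to configurations with sprinkler running present: 0.34*0.22 = 0.074800.
P(sprinkler running | wet lawn, ¬heavy dew, ¬overnight rain) = 0.074800 / 0.106000 ≈ 0.706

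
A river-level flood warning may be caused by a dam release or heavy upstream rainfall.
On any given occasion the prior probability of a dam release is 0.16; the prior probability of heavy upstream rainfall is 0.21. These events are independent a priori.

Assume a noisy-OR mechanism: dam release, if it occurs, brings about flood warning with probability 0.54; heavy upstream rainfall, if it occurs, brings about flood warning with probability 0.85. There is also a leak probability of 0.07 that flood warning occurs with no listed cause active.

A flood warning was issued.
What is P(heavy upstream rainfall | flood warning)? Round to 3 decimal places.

P(heavy upstream rainfall | flood warning) ≈ 0.607

Under noisy-OR, P(flood warning | causes) = 1 − (1−0.07)·∏(1−qᵢ) over the active causes.
P(flood warning) = 0.07·0.84·0.79 + 0.8605·0.84·0.21 + 0.5722·0.16·0.79 + 0.93583·0.16·0.21 = 0.046452 + 0.151792 + 0.072326 + 0.031444 = 0.302014
The heavy upstream rainfall-present share is 0.151792 + 0.031444 = 0.183236.
Hence the posterior is 0.183236/0.302014 ≈ 0.607.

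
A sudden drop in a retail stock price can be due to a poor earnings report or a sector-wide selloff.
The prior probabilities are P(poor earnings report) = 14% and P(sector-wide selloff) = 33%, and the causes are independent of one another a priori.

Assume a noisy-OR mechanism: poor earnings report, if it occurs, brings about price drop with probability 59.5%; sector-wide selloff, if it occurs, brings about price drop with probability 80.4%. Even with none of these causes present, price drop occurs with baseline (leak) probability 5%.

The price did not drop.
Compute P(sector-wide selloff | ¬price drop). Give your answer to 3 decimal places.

Under noisy-OR, P(price drop | causes) = 1 − (1−0.05)·∏(1−qᵢ) over the active causes.
P(¬price drop) = 0.95×0.86×0.67 + 0.1862×0.86×0.33 + 0.38475×0.14×0.67 + 0.075411×0.14×0.33 = 0.547390 + 0.052844 + 0.036090 + 0.003484 = 0.639808
The sector-wide selloff-present share is 0.052844 + 0.003484 = 0.056328.
Hence the posterior is 0.056328/0.639808 ≈ 0.088.

P(sector-wide selloff | ¬price drop) ≈ 0.088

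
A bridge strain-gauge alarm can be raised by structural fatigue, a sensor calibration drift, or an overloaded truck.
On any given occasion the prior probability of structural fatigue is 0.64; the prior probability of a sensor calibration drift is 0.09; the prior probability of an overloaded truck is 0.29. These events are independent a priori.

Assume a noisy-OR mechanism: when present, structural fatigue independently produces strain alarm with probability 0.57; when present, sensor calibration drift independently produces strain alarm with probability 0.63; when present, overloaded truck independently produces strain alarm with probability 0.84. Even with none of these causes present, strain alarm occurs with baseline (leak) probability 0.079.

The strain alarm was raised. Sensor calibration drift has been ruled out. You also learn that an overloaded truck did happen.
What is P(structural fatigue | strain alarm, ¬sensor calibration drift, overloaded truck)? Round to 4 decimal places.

P(structural fatigue | strain alarm, ¬sensor calibration drift, overloaded truck) ≈ 0.6614

Under noisy-OR, P(strain alarm | causes) = 1 − (1−0.079)·∏(1−qᵢ) over the active causes.
Sum P(strain alarm|·) weighted by the priors over both values of structural fatigue:
  P(strain alarm | ¬sensor calibration drift, overloaded truck) = 0.85264×0.36 + 0.936635×0.64
        = 0.306950 + 0.599446 = 0.906396
Configurations with structural fatigue contribute 0.599446, so
  P(structural fatigue | strain alarm, ¬sensor calibration drift, overloaded truck) = 0.599446 / 0.906396 ≈ 0.6614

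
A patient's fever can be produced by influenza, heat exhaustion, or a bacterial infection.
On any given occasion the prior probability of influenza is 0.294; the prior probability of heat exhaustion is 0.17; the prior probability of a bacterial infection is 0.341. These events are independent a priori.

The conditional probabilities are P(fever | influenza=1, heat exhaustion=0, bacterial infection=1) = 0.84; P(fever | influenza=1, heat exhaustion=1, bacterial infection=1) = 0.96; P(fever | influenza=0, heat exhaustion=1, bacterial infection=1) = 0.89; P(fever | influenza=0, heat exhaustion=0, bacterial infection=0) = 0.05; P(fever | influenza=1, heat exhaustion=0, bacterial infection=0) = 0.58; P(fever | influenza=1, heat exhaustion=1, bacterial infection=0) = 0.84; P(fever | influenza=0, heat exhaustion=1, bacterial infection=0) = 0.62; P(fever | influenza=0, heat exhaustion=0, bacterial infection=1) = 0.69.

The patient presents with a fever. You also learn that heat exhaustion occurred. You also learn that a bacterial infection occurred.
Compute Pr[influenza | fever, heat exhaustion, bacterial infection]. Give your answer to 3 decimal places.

Pr[influenza | fever, heat exhaustion, bacterial infection] ≈ 0.310

Numerator (weight on configurations with influenza): 0.96×0.294 = 0.282240
Normalizer over all consistent configurations: 0.89×0.706 + 0.96×0.294 = 0.910580
P(influenza | fever, heat exhaustion, bacterial infection) = 0.282240/0.910580 ≈ 0.310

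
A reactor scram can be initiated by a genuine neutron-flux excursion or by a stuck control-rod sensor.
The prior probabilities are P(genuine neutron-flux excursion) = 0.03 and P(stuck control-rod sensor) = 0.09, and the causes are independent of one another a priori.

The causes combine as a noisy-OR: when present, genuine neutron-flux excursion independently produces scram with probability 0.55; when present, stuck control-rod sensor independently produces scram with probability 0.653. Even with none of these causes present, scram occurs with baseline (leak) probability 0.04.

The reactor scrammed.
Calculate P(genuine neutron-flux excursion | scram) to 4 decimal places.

Under noisy-OR, P(scram | causes) = 1 − (1−0.04)·∏(1−qᵢ) over the active causes.
P(scram) = 0.04*0.97*0.91 + 0.66688*0.97*0.09 + 0.568*0.03*0.91 + 0.850096*0.03*0.09 = 0.035308 + 0.058219 + 0.015506 + 0.002295 = 0.111328
The genuine neutron-flux excursion-present share is 0.015506 + 0.002295 = 0.017801.
P(genuine neutron-flux excursion | scram) = 0.017801 / 0.111328 ≈ 0.1599

P(genuine neutron-flux excursion | scram) ≈ 0.1599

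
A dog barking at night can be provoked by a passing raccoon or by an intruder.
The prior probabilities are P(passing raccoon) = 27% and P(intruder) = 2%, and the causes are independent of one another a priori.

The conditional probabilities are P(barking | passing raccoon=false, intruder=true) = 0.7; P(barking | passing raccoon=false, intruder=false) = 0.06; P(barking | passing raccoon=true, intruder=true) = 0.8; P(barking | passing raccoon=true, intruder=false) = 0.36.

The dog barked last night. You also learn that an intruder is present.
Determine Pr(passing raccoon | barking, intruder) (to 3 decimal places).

Pr(passing raccoon | barking, intruder) ≈ 0.297

Weight on passing raccoon=true, given the evidence: 0.8×0.27 = 0.216000
The normalizing constant is 0.7×0.73 + 0.8×0.27 = 0.727000
P(passing raccoon | barking, intruder) = 0.216000/0.727000 ≈ 0.297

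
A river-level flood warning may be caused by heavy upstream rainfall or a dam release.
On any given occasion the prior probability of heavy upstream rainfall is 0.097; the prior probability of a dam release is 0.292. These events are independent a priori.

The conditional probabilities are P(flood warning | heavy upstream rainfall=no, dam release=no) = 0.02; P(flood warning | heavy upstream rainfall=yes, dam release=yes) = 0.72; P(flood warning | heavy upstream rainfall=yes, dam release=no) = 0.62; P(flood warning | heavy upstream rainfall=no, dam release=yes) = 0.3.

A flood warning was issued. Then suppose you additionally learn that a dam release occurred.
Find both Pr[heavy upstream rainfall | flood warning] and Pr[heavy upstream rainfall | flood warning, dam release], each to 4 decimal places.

P(flood warning) = 0.02·0.903·0.708 + 0.3·0.903·0.292 + 0.62·0.097·0.708 + 0.72·0.097·0.292 = 0.012786 + 0.079103 + 0.042579 + 0.020393 = 0.154861
Of this, 0.062972 comes from 0.042579 + 0.020393 (the heavy upstream rainfall=true cases).
P(heavy upstream rainfall | flood warning) = 0.062972 / 0.154861 ≈ 0.4066

With the extra evidence:
Enumerate both values of heavy upstream rainfall and weight by the priors:
  P(flood warning | dam release) = 0.3×0.903 + 0.72×0.097
        = 0.270900 + 0.069840 = 0.340740
The terms with heavy upstream rainfall present sum to 0.069840, so
  P(heavy upstream rainfall | flood warning, dam release) = 0.069840 / 0.340740 ≈ 0.2050
— dam release explains away the evidence for heavy upstream rainfall.

Pr[heavy upstream rainfall | flood warning] ≈ 0.4066; Pr[heavy upstream rainfall | flood warning, dam release] ≈ 0.2050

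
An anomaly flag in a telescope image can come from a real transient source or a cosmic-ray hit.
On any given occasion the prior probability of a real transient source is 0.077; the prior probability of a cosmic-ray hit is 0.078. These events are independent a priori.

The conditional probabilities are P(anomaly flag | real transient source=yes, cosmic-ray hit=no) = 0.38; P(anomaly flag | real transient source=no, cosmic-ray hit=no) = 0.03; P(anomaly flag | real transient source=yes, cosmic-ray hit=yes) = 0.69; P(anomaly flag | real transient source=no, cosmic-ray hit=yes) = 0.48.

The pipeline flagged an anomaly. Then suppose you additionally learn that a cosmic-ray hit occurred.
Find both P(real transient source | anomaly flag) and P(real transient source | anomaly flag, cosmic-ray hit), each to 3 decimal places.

Sum P(anomaly flag|·) weighted by the priors over the 4 (real transient source, cosmic-ray hit) configurations:
  P(anomaly flag) = 0.03×0.923×0.922 + 0.48×0.923×0.078 + 0.38×0.077×0.922 + 0.69×0.077×0.078
        = 0.025530 + 0.034557 + 0.026978 + 0.004144 = 0.091209
The terms with real transient source present sum to 0.031122, so
  P(real transient source | anomaly flag) = 0.031122 / 0.091209 ≈ 0.341

Now also conditioning on cosmic-ray hit=true:
P(anomaly flag | cosmic-ray hit) = 0.48*0.923 + 0.69*0.077 = 0.443040 + 0.053130 = 0.496170
Restricting to configurations with real transient source present: 0.69*0.077 = 0.053130.
P(real transient source | anomaly flag, cosmic-ray hit) = 0.053130 / 0.496170 ≈ 0.107

P(real transient source | anomaly flag) ≈ 0.341; P(real transient source | anomaly flag, cosmic-ray hit) ≈ 0.107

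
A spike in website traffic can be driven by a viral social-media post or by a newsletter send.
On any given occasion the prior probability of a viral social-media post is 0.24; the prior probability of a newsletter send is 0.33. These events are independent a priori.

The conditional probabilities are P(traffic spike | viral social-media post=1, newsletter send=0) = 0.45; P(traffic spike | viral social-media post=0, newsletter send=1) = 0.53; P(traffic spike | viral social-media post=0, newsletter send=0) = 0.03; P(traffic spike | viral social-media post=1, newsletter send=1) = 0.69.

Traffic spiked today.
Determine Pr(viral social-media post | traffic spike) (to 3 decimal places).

For the numerator, keep only viral social-media post=true terms: 0.072360 + 0.054648 = 0.127008
The normalizing constant is 0.03×0.76×0.67 + 0.53×0.76×0.33 + 0.45×0.24×0.67 + 0.69×0.24×0.33 = 0.275208
Posterior = 0.127008 / 0.275208 ≈ 0.461

Pr(viral social-media post | traffic spike) ≈ 0.461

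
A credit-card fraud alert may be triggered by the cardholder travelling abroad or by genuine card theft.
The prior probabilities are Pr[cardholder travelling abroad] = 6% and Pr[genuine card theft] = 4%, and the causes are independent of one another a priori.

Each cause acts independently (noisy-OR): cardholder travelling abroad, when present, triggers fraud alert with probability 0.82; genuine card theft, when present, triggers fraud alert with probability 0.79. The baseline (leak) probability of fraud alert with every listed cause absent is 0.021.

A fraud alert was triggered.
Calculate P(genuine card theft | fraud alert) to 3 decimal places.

Under noisy-OR, P(fraud alert | causes) = 1 − (1−0.021)·∏(1−qᵢ) over the active causes.
By total probability over the 4 (cardholder travelling abroad, genuine card theft) configurations:
  P(fraud alert) = 0.021·0.94·0.96 + 0.79441·0.94·0.04 + 0.82378·0.06·0.96 + 0.962994·0.06·0.04
        = 0.018950 + 0.029870 + 0.047450 + 0.002311 = 0.098581
Configurations with genuine card theft contribute 0.032181, so
  P(genuine card theft | fraud alert) = 0.032181 / 0.098581 ≈ 0.326

P(genuine card theft | fraud alert) ≈ 0.326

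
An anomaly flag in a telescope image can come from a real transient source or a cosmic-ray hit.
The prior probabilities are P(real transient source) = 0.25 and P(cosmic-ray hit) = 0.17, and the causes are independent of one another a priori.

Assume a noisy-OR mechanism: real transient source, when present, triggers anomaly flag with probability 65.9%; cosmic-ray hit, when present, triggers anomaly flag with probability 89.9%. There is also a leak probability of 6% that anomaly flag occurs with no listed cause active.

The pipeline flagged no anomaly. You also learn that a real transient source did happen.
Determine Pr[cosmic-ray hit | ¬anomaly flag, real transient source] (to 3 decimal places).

Pr[cosmic-ray hit | ¬anomaly flag, real transient source] ≈ 0.020

Under noisy-OR, P(anomaly flag | causes) = 1 − (1−0.06)·∏(1−qᵢ) over the active causes.
P(¬anomaly flag | real transient source) = 0.32054*0.83 + 0.032375*0.17 = 0.266048 + 0.005504 = 0.271552
Restricting to configurations with cosmic-ray hit present: 0.032375*0.17 = 0.005504.
Hence the posterior is 0.005504/0.271552 ≈ 0.020.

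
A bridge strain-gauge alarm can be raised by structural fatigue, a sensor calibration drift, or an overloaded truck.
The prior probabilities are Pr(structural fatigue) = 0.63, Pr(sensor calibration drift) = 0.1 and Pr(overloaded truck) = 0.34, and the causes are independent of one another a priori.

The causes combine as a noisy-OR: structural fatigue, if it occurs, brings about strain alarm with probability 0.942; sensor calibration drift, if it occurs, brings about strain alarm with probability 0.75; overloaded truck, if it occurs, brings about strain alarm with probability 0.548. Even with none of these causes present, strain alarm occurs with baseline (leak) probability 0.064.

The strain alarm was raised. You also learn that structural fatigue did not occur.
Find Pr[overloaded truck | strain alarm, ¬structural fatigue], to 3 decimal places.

Under noisy-OR, P(strain alarm | causes) = 1 − (1−0.064)·∏(1−qᵢ) over the active causes.
Numerator (weight on configurations with overloaded truck): 0.176540 + 0.030404 = 0.206944
Denominator P(strain alarm | ¬structural fatigue): 0.064×0.9×0.66 + 0.576928×0.9×0.34 + 0.766×0.1×0.66 + 0.894232×0.1×0.34 = 0.295516
Posterior = 0.206944 / 0.295516 ≈ 0.700

Pr[overloaded truck | strain alarm, ¬structural fatigue] ≈ 0.700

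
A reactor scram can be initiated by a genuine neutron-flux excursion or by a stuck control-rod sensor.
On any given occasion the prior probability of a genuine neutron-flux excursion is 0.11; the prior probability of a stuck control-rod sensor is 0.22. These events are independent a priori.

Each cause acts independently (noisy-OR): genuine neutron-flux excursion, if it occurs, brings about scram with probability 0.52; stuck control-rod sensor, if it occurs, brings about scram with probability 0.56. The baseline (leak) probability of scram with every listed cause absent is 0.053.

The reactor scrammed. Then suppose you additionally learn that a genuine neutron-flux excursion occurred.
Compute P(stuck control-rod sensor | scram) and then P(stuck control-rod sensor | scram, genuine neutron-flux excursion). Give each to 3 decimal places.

Under noisy-OR, P(scram | causes) = 1 − (1−0.053)·∏(1−qᵢ) over the active causes.
P(scram) = 0.053·0.89·0.78 + 0.58332·0.89·0.22 + 0.54544·0.11·0.78 + 0.799994·0.11·0.22 = 0.036793 + 0.114214 + 0.046799 + 0.019360 = 0.217166
Of this, 0.133574 comes from 0.114214 + 0.019360 (the stuck control-rod sensor=true cases).
Hence the posterior is 0.133574/0.217166 ≈ 0.615.

Now condition on the additional information:
For the numerator, keep only stuck control-rod sensor=true terms: 0.799994*0.22 = 0.175999
Normalizer over all consistent configurations: 0.54544*0.78 + 0.799994*0.22 = 0.601442
Posterior = 0.175999 / 0.601442 ≈ 0.293

P(stuck control-rod sensor | scram) ≈ 0.615; P(stuck control-rod sensor | scram, genuine neutron-flux excursion) ≈ 0.293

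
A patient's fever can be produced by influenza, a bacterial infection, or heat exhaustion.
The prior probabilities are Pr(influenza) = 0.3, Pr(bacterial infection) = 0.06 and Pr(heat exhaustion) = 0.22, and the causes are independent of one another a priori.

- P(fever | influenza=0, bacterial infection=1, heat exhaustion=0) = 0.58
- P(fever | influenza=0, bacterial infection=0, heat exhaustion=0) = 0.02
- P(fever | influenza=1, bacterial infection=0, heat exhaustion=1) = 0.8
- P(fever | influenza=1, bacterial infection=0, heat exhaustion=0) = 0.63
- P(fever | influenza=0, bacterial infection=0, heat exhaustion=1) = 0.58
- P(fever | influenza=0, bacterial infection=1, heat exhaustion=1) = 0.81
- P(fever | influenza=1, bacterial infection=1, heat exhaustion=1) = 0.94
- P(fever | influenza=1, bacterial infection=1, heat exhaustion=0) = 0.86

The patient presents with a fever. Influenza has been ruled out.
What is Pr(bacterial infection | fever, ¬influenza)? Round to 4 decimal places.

Pr(bacterial infection | fever, ¬influenza) ≈ 0.2194

Sum P(fever|·) weighted by the priors over the 4 (bacterial infection, heat exhaustion) configurations:
  P(fever | ¬influenza) = 0.02×0.94×0.78 + 0.58×0.94×0.22 + 0.58×0.06×0.78 + 0.81×0.06×0.22
        = 0.014664 + 0.119944 + 0.027144 + 0.010692 = 0.172444
Keeping only the bacterial infection-present terms gives 0.037836, so
  P(bacterial infection | fever, ¬influenza) = 0.037836 / 0.172444 ≈ 0.2194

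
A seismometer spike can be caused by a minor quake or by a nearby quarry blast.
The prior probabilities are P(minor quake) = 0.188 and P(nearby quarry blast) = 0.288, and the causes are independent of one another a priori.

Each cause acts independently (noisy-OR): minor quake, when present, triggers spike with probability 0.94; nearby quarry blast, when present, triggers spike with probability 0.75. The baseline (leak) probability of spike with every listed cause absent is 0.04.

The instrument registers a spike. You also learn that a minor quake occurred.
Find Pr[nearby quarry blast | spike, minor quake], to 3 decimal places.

Pr[nearby quarry blast | spike, minor quake] ≈ 0.297

Under noisy-OR, P(spike | causes) = 1 − (1−0.04)·∏(1−qᵢ) over the active causes.
Enumerate both values of nearby quarry blast and weight by the priors:
  P(spike | minor quake) = 0.9424×0.712 + 0.9856×0.288
        = 0.670989 + 0.283853 = 0.954842
The terms with nearby quarry blast present sum to 0.283853, so
  P(nearby quarry blast | spike, minor quake) = 0.283853 / 0.954842 ≈ 0.297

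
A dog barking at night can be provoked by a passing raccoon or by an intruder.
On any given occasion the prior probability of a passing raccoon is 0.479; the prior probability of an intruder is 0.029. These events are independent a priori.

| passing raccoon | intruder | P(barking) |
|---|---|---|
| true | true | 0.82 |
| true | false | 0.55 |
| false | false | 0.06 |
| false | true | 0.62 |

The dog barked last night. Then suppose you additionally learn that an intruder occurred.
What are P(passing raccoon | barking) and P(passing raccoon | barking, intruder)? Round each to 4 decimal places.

P(passing raccoon | barking) ≈ 0.8706; P(passing raccoon | barking, intruder) ≈ 0.5487

By total probability over the 4 (passing raccoon, intruder) configurations:
  P(barking) = 0.06×0.521×0.971 + 0.62×0.521×0.029 + 0.55×0.479×0.971 + 0.82×0.479×0.029
        = 0.030353 + 0.009368 + 0.255810 + 0.011391 = 0.306922
The terms with passing raccoon present sum to 0.267201, so
  P(passing raccoon | barking) = 0.267201 / 0.306922 ≈ 0.8706

With the extra evidence:
Sum P(barking|·) weighted by the priors over both values of passing raccoon:
  P(barking | intruder) = 0.62*0.521 + 0.82*0.479
        = 0.323020 + 0.392780 = 0.715800
The terms with passing raccoon present sum to 0.392780, so
  P(passing raccoon | barking, intruder) = 0.392780 / 0.715800 ≈ 0.5487
Conditioning on intruder lowers the posterior on passing raccoon: the classic explaining-away effect in a common-effect structure.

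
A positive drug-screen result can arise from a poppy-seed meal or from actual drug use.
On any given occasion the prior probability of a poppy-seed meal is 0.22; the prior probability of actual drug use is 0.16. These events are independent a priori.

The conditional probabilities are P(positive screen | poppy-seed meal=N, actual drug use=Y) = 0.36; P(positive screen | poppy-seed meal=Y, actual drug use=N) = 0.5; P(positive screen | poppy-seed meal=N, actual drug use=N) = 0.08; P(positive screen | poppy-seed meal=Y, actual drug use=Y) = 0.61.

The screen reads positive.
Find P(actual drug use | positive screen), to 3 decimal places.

P(actual drug use | positive screen) ≈ 0.314

P(positive screen) = 0.08×0.78×0.84 + 0.36×0.78×0.16 + 0.5×0.22×0.84 + 0.61×0.22×0.16 = 0.052416 + 0.044928 + 0.092400 + 0.021472 = 0.211216
The actual drug use-present share is 0.044928 + 0.021472 = 0.066400.
Hence the posterior is 0.066400/0.211216 ≈ 0.314.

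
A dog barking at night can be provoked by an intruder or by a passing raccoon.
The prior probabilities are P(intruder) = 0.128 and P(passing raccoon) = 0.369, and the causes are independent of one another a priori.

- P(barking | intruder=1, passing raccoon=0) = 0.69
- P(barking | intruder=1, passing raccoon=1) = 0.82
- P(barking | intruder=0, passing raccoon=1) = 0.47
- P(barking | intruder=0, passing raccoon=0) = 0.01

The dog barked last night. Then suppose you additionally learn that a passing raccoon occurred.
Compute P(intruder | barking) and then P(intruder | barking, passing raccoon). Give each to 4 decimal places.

P(intruder | barking) ≈ 0.3760; P(intruder | barking, passing raccoon) ≈ 0.2039

For the numerator, keep only intruder=true terms: 0.055730 + 0.038730 = 0.094460
The normalizing constant is 0.01·0.872·0.631 + 0.47·0.872·0.369 + 0.69·0.128·0.631 + 0.82·0.128·0.369 = 0.251193
P(intruder | barking) = 0.094460/0.251193 ≈ 0.3760

Now also conditioning on passing raccoon=true:
Sum P(barking|·) weighted by the priors over both values of intruder:
  P(barking | passing raccoon) = 0.47·0.872 + 0.82·0.128
        = 0.409840 + 0.104960 = 0.514800
Configurations with intruder contribute 0.104960, so
  P(intruder | barking, passing raccoon) = 0.104960 / 0.514800 ≈ 0.2039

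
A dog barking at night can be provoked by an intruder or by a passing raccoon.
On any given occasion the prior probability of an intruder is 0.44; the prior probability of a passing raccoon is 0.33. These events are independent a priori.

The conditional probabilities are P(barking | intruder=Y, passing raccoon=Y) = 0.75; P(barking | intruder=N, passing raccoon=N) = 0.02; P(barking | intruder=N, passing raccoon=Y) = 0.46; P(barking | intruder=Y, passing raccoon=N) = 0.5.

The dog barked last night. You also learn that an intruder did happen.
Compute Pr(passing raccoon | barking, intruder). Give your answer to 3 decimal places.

Pr(passing raccoon | barking, intruder) ≈ 0.425

P(barking | intruder) = 0.5*0.67 + 0.75*0.33 = 0.335000 + 0.247500 = 0.582500
Restricting to configurations with passing raccoon present: 0.75*0.33 = 0.247500.
Hence the posterior is 0.247500/0.582500 ≈ 0.425.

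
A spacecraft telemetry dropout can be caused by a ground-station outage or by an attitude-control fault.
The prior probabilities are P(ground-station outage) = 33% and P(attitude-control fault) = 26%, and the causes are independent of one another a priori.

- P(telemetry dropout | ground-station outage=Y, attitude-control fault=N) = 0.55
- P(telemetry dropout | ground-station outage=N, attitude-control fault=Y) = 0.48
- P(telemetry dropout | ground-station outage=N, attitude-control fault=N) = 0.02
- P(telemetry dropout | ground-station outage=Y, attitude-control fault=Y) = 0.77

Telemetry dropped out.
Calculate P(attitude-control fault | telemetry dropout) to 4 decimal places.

Sum P(telemetry dropout|·) weighted by the priors over the 4 (ground-station outage, attitude-control fault) configurations:
  P(telemetry dropout) = 0.02·0.67·0.74 + 0.48·0.67·0.26 + 0.55·0.33·0.74 + 0.77·0.33·0.26
        = 0.009916 + 0.083616 + 0.134310 + 0.066066 = 0.293908
The terms with attitude-control fault present sum to 0.149682, so
  P(attitude-control fault | telemetry dropout) = 0.149682 / 0.293908 ≈ 0.5093

P(attitude-control fault | telemetry dropout) ≈ 0.5093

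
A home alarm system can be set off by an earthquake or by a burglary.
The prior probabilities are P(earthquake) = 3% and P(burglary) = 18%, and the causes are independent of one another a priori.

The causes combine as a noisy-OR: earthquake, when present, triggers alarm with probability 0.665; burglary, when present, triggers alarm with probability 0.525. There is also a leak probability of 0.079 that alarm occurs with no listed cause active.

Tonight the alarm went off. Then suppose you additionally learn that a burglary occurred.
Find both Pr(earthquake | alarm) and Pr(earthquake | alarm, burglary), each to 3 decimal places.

Pr(earthquake | alarm) ≈ 0.118; Pr(earthquake | alarm, burglary) ≈ 0.045

Under noisy-OR, P(alarm | causes) = 1 − (1−0.079)·∏(1−qᵢ) over the active causes.
P(alarm) = 0.079*0.97*0.82 + 0.562525*0.97*0.18 + 0.691465*0.03*0.82 + 0.853446*0.03*0.18 = 0.062837 + 0.098217 + 0.017010 + 0.004609 = 0.182673
Restricting to configurations with earthquake present: 0.017010 + 0.004609 = 0.021619.
So P(earthquake | alarm) = 0.021619/0.182673 ≈ 0.118.

Now also conditioning on burglary=true:
For the numerator, keep only earthquake=true terms: 0.853446×0.03 = 0.025603
The normalizing constant is 0.562525×0.97 + 0.853446×0.03 = 0.571252
P(earthquake | alarm, burglary) = 0.025603/0.571252 ≈ 0.045
This is intercausal reasoning (explaining away): once burglary accounts for the alarm, earthquake becomes less likely.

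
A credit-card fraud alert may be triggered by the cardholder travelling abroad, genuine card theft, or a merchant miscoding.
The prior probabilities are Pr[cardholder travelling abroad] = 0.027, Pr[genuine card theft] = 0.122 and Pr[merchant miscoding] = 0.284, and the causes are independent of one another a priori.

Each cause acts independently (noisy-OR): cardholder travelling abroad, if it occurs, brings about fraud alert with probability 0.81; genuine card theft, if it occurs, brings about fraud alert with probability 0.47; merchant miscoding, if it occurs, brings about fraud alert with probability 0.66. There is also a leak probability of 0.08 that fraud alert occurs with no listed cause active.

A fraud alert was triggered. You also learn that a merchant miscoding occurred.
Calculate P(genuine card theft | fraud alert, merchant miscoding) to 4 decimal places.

Under noisy-OR, P(fraud alert | causes) = 1 − (1−0.08)·∏(1−qᵢ) over the active causes.
P(fraud alert | merchant miscoding) = 0.6872·0.973·0.878 + 0.834216·0.973·0.122 + 0.940568·0.027·0.878 + 0.968501·0.027·0.122 = 0.587071 + 0.099026 + 0.022297 + 0.003190 = 0.711584
Of this, 0.102216 comes from 0.099026 + 0.003190 (the genuine card theft=true cases).
P(genuine card theft | fraud alert, merchant miscoding) = 0.102216 / 0.711584 ≈ 0.1436

P(genuine card theft | fraud alert, merchant miscoding) ≈ 0.1436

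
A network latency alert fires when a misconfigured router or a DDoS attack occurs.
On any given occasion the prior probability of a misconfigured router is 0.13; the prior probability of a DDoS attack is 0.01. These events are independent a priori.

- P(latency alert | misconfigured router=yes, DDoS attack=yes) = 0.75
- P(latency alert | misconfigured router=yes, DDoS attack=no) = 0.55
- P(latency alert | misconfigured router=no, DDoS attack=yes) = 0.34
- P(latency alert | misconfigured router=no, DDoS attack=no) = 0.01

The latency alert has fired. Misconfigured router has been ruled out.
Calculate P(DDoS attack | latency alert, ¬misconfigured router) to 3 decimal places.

P(DDoS attack | latency alert, ¬misconfigured router) ≈ 0.256

P(latency alert | ¬misconfigured router) = 0.01·0.99 + 0.34·0.01 = 0.009900 + 0.003400 = 0.013300
The DDoS attack-present share is 0.34·0.01 = 0.003400.
So P(DDoS attack | latency alert, ¬misconfigured router) = 0.003400/0.013300 ≈ 0.256.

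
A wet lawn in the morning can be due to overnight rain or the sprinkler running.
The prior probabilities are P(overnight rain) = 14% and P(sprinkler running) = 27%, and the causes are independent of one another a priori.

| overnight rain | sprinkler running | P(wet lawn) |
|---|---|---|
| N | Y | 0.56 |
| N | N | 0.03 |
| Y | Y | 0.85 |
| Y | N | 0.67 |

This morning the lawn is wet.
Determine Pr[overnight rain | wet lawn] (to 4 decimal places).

Pr[overnight rain | wet lawn] ≈ 0.4033

For the numerator, keep only overnight rain=true terms: 0.068474 + 0.032130 = 0.100604
Denominator P(wet lawn): 0.03·0.86·0.73 + 0.56·0.86·0.27 + 0.67·0.14·0.73 + 0.85·0.14·0.27 = 0.249470
Posterior = 0.100604 / 0.249470 ≈ 0.4033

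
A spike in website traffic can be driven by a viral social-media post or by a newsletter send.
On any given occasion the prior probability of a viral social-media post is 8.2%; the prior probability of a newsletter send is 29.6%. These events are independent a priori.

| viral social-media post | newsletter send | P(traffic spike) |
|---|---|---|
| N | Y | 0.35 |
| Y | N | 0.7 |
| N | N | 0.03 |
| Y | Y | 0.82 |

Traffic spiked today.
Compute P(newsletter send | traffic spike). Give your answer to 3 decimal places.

P(newsletter send | traffic spike) ≈ 0.658

Sum P(traffic spike|·) weighted by the priors over the 4 (viral social-media post, newsletter send) configurations:
  P(traffic spike) = 0.03·0.918·0.704 + 0.35·0.918·0.296 + 0.7·0.082·0.704 + 0.82·0.082·0.296
        = 0.019388 + 0.095105 + 0.040410 + 0.019903 = 0.174806
Keeping only the newsletter send-present terms gives 0.115008, so
  P(newsletter send | traffic spike) = 0.115008 / 0.174806 ≈ 0.658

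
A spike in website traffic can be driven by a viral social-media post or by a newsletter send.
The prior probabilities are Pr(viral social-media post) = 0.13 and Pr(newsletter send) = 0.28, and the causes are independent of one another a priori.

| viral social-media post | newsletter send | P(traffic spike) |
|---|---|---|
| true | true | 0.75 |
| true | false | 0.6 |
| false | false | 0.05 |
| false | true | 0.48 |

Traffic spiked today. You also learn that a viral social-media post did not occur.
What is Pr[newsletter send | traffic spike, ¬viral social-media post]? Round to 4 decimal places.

Enumerate both values of newsletter send and weight by the priors:
  P(traffic spike | ¬viral social-media post) = 0.05·0.72 + 0.48·0.28
        = 0.036000 + 0.134400 = 0.170400
Keeping only the newsletter send-present terms gives 0.134400, so
  P(newsletter send | traffic spike, ¬viral social-media post) = 0.134400 / 0.170400 ≈ 0.7887

Pr[newsletter send | traffic spike, ¬viral social-media post] ≈ 0.7887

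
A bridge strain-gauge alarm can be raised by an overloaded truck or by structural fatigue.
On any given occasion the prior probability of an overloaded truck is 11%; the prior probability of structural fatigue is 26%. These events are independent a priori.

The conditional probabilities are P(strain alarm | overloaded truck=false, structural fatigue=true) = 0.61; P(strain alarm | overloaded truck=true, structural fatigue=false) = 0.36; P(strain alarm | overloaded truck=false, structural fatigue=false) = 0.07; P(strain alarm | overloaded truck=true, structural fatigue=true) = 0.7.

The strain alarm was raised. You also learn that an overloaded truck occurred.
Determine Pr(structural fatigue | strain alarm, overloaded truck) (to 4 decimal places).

P(strain alarm | overloaded truck) = 0.36×0.74 + 0.7×0.26 = 0.266400 + 0.182000 = 0.448400
Restricting to configurations with structural fatigue present: 0.7×0.26 = 0.182000.
Hence the posterior is 0.182000/0.448400 ≈ 0.4059.

Pr(structural fatigue | strain alarm, overloaded truck) ≈ 0.4059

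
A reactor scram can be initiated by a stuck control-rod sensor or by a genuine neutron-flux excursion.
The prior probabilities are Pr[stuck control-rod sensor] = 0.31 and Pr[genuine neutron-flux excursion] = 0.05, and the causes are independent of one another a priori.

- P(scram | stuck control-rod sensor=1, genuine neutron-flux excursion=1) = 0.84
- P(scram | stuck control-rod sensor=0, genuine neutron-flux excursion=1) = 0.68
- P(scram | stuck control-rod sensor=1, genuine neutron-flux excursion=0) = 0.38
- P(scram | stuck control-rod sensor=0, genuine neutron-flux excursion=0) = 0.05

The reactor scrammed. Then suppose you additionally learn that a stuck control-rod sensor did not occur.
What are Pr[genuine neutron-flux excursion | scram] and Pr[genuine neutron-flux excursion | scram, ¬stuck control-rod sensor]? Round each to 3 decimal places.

Pr[genuine neutron-flux excursion | scram] ≈ 0.201; Pr[genuine neutron-flux excursion | scram, ¬stuck control-rod sensor] ≈ 0.417

For the numerator, keep only genuine neutron-flux excursion=true terms: 0.023460 + 0.013020 = 0.036480
Normalizer over all consistent configurations: 0.05×0.69×0.95 + 0.68×0.69×0.05 + 0.38×0.31×0.95 + 0.84×0.31×0.05 = 0.181165
Posterior = 0.036480 / 0.181165 ≈ 0.201

Now condition on the additional information:
P(scram | ¬stuck control-rod sensor) = 0.05*0.95 + 0.68*0.05 = 0.047500 + 0.034000 = 0.081500
The genuine neutron-flux excursion-present share is 0.68*0.05 = 0.034000.
P(genuine neutron-flux excursion | scram, ¬stuck control-rod sensor) = 0.034000 / 0.081500 ≈ 0.417
Ruling out stuck control-rod sensor raises the posterior on genuine neutron-flux excursion — the flip side of explaining away.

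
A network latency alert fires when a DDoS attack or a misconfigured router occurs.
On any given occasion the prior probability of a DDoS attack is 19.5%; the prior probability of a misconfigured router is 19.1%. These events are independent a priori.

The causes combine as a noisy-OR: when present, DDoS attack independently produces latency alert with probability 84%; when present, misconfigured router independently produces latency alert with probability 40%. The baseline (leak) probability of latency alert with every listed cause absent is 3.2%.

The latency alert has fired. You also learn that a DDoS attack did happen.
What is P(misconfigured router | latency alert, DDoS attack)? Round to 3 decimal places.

Under noisy-OR, P(latency alert | causes) = 1 − (1−0.032)·∏(1−qᵢ) over the active causes.
Sum P(latency alert|·) weighted by the priors over both values of misconfigured router:
  P(latency alert | DDoS attack) = 0.84512·0.809 + 0.907072·0.191
        = 0.683702 + 0.173251 = 0.856953
Keeping only the misconfigured router-present terms gives 0.173251, so
  P(misconfigured router | latency alert, DDoS attack) = 0.173251 / 0.856953 ≈ 0.202

P(misconfigured router | latency alert, DDoS attack) ≈ 0.202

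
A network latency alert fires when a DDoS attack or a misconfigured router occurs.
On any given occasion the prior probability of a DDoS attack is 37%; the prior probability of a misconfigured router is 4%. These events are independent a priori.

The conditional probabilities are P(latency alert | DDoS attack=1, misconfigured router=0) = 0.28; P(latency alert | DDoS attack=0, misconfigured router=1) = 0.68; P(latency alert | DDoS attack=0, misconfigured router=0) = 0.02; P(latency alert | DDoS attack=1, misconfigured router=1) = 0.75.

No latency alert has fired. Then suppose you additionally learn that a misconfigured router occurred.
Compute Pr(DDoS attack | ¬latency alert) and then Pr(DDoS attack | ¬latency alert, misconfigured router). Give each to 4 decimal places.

P(¬latency alert) = 0.98·0.63·0.96 + 0.32·0.63·0.04 + 0.72·0.37·0.96 + 0.25·0.37·0.04 = 0.592704 + 0.008064 + 0.255744 + 0.003700 = 0.860212
Of this, 0.259444 comes from 0.255744 + 0.003700 (the DDoS attack=true cases).
Hence the posterior is 0.259444/0.860212 ≈ 0.3016.

With the extra evidence:
Weight on DDoS attack=true, given the evidence: 0.25·0.37 = 0.092500
The normalizing constant is 0.32·0.63 + 0.25·0.37 = 0.294100
P(DDoS attack | ¬latency alert, misconfigured router) = 0.092500/0.294100 ≈ 0.3145

Pr(DDoS attack | ¬latency alert) ≈ 0.3016; Pr(DDoS attack | ¬latency alert, misconfigured router) ≈ 0.3145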